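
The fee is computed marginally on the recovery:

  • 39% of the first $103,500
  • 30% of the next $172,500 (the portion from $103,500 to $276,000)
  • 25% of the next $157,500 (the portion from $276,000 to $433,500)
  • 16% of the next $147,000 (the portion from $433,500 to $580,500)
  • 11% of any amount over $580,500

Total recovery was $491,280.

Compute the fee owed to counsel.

$140,734.80

First $103,500 at 39% = $40,365.00
Next $172,500 at 30% = $51,750.00
Next $157,500 at 25% = $39,375.00
Remaining $57,780 at 16% = $9,244.80
Fee: $40,365.00 + $51,750.00 + $39,375.00 + $9,244.80 = $140,734.80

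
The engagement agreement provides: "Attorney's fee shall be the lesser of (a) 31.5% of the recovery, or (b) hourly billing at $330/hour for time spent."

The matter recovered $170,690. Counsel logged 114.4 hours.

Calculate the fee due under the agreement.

(a) 31.5% of $170,690 = $53,767.35
(b) 114.4 × $330 = $37,752.00
The lesser is (b): $37,752.00.

$37,752.00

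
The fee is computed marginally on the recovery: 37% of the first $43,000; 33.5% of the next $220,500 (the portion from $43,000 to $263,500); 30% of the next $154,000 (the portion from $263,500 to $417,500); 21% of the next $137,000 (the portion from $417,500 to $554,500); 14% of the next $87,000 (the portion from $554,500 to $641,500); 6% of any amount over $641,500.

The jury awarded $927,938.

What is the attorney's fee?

First $43,000 at 37% = $15,910.00
Next $220,500 at 33.5% = $73,867.50
Next $154,000 at 30% = $46,200.00
Next $137,000 at 21% = $28,770.00
Next $87,000 at 14% = $12,180.00
Remaining $286,438 at 6% = $17,186.28
Fee: $15,910.00 + $73,867.50 + $46,200.00 + $28,770.00 + $12,180.00 + $17,186.28 = $194,113.78

$194,113.78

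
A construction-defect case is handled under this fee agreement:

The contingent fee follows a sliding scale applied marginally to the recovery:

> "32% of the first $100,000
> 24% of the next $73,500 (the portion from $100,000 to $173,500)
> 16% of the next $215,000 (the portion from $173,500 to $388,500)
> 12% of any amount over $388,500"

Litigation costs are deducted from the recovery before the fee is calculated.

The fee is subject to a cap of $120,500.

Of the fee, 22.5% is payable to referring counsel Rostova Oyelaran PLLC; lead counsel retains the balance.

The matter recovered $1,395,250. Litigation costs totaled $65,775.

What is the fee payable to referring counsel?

$27,112.50

Fee base (net of costs): $1,395,250 − $65,775 = $1,329,475
First $100,000 at 32% = $32,000.00
Next $73,500 at 24% = $17,640.00
Next $215,000 at 16% = $34,400.00
Remaining $940,975 at 12% = $112,917.00
Fee: $32,000.00 + $17,640.00 + $34,400.00 + $112,917.00 = $196,957.00
$196,957.00 exceeds the $120,500 cap, so the fee is capped at $120,500.00.
Referral share: 22.5% of $120,500.00 = $27,112.50; lead counsel retains $120,500.00 − $27,112.50 = $93,387.50.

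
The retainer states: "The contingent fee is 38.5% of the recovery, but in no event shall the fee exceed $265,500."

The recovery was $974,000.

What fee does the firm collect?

$265,500.00

38.5% of $974,000 = $374,990.00
That exceeds the $265,500 cap, so the fee is capped at $265,500.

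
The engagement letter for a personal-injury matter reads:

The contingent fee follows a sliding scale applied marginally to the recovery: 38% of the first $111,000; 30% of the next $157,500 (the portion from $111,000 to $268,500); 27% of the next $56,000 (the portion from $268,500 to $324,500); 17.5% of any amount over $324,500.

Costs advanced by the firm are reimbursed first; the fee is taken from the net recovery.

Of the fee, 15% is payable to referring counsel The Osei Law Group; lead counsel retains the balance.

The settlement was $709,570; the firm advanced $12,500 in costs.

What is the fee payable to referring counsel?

$25,462.46

Fee base (net of costs): $709,570 − $12,500 = $697,070
First $111,000 at 38% = $42,180.00
Next $157,500 at 30% = $47,250.00
Next $56,000 at 27% = $15,120.00
Remaining $372,570 at 17.5% = $65,199.75
Fee: $42,180.00 + $47,250.00 + $15,120.00 + $65,199.75 = $169,749.75
Referral share: 15% of $169,749.75 = $25,462.46; lead counsel retains $169,749.75 − $25,462.46 = $144,287.29.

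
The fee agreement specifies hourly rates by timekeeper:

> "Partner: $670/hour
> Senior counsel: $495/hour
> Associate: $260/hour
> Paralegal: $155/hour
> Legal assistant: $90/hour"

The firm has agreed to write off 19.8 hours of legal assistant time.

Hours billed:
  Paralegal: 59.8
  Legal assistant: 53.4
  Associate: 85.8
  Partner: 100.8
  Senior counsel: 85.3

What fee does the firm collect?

$144,360.50

Partner: 100.8 × $670 = $67,536.00
Senior counsel: 85.3 × $495 = $42,223.50
Associate: 85.8 × $260 = $22,308.00
Paralegal: 59.8 × $155 = $9,269.00
Legal assistant: 53.4 × $90 = $4,806.00
Subtotal: $146,142.50
Write-off: 19.8 × $90 = $1,782.00
Total: $146,142.50 − $1,782.00 = $144,360.50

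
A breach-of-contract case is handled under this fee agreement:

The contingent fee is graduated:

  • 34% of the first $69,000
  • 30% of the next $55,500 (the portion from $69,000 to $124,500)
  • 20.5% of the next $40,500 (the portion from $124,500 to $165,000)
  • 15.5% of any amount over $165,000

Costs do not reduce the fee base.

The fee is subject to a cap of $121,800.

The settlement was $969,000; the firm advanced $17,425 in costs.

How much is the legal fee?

Fee base is the gross recovery, $969,000; costs are reimbursed separately.
First $69,000 at 34% = $23,460.00
Next $55,500 at 30% = $16,650.00
Next $40,500 at 20.5% = $8,302.50
Remaining $804,000 at 15.5% = $124,620.00
Fee: $23,460.00 + $16,650.00 + $8,302.50 + $124,620.00 = $173,032.50
$173,032.50 exceeds the $121,800 cap, so the fee is capped at $121,800.00.

$121,800.00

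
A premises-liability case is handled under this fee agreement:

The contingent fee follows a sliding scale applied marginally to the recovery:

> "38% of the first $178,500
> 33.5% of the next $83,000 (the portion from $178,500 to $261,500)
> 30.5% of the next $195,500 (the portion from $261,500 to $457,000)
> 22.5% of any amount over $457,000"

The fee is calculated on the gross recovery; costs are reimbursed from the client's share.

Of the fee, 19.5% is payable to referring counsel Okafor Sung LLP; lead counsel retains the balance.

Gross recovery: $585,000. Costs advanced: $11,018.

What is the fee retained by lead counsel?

$148,170.31

Fee base is the gross recovery, $585,000; costs are reimbursed separately.
First $178,500 at 38% = $67,830.00
Next $83,000 at 33.5% = $27,805.00
Next $195,500 at 30.5% = $59,627.50
Remaining $128,000 at 22.5% = $28,800.00
Fee: $67,830.00 + $27,805.00 + $59,627.50 + $28,800.00 = $184,062.50
Referral share: 19.5% of $184,062.50 = $35,892.19; lead counsel retains $184,062.50 − $35,892.19 = $148,170.31.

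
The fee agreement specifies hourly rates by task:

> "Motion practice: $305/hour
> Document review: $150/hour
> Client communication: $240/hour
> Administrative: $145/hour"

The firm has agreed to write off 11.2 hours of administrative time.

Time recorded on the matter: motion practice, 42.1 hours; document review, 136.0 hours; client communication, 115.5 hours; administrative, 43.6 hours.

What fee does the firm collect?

$65,658.50

Motion practice: 42.1 × $305 = $12,840.50
Document review: 136.0 × $150 = $20,400.00
Client communication: 115.5 × $240 = $27,720.00
Administrative: 43.6 × $145 = $6,322.00
Subtotal: $67,282.50
Write-off: 11.2 × $145 = $1,624.00
Total: $67,282.50 − $1,624.00 = $65,658.50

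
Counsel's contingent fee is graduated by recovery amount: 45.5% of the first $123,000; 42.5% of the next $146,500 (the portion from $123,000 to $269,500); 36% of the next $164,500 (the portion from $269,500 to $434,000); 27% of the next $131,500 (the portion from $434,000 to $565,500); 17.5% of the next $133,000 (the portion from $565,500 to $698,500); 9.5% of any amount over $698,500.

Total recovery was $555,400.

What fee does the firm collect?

First $123,000 at 45.5% = $55,965.00
Next $146,500 at 42.5% = $62,262.50
Next $164,500 at 36% = $59,220.00
Remaining $121,400 at 27% = $32,778.00
Fee: $55,965.00 + $62,262.50 + $59,220.00 + $32,778.00 = $210,225.50

$210,225.50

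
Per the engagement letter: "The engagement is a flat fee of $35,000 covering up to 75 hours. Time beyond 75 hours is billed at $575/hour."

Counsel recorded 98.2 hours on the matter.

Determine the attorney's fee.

Flat fee: $35,000.00
Excess hours: 98.2 − 75 = 23.2
Overrun: 23.2 × $575 = $13,340.00
Total: $35,000.00 + $13,340.00 = $48,340.00

$48,340.00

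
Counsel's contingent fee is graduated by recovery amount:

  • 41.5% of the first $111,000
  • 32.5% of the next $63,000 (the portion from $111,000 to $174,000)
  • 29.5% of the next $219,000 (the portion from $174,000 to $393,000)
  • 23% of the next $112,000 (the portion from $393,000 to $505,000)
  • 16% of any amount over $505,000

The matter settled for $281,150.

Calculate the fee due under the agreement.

First $111,000 at 41.5% = $46,065.00
Next $63,000 at 32.5% = $20,475.00
Remaining $107,150 at 29.5% = $31,609.25
Fee: $46,065.00 + $20,475.00 + $31,609.25 = $98,149.25

$98,149.25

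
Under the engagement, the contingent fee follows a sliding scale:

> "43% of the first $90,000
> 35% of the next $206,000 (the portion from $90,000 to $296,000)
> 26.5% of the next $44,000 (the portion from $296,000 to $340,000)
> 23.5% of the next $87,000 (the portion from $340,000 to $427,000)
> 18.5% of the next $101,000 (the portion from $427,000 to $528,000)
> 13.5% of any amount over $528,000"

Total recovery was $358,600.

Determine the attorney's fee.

$126,831.00

First $90,000 at 43% = $38,700.00
Next $206,000 at 35% = $72,100.00
Next $44,000 at 26.5% = $11,660.00
Remaining $18,600 at 23.5% = $4,371.00
Fee: $38,700.00 + $72,100.00 + $11,660.00 + $4,371.00 = $126,831.00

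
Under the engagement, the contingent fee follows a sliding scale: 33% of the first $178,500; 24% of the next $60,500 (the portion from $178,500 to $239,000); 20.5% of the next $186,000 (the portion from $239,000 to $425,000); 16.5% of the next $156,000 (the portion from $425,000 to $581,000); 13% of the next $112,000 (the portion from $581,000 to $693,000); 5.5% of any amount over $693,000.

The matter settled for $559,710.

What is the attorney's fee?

First $178,500 at 33% = $58,905.00
Next $60,500 at 24% = $14,520.00
Next $186,000 at 20.5% = $38,130.00
Remaining $134,710 at 16.5% = $22,227.15
Fee: $58,905.00 + $14,520.00 + $38,130.00 + $22,227.15 = $133,782.15

$133,782.15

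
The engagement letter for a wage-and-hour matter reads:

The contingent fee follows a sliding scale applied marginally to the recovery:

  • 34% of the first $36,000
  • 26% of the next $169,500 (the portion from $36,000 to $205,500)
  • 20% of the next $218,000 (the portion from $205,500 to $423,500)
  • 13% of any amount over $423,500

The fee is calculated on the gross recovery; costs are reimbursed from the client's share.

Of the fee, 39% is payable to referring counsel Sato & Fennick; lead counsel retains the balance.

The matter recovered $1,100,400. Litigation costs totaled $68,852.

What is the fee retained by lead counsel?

Fee base is the gross recovery, $1,100,400; costs are reimbursed separately.
First $36,000 at 34% = $12,240.00
Next $169,500 at 26% = $44,070.00
Next $218,000 at 20% = $43,600.00
Remaining $676,900 at 13% = $87,997.00
Fee: $12,240.00 + $44,070.00 + $43,600.00 + $87,997.00 = $187,907.00
Referral share: 39% of $187,907.00 = $73,283.73; lead counsel retains $187,907.00 − $73,283.73 = $114,623.27.

$114,623.27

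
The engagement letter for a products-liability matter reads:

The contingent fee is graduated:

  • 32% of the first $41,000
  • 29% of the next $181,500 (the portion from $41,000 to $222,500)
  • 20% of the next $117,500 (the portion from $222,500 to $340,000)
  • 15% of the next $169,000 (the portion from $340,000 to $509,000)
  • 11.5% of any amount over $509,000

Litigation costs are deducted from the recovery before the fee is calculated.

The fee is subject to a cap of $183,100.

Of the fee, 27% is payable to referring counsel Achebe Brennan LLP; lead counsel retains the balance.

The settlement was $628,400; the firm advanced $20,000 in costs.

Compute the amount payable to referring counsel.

$34,029.72

Fee base (net of costs): $628,400 − $20,000 = $608,400
First $41,000 at 32% = $13,120.00
Next $181,500 at 29% = $52,635.00
Next $117,500 at 20% = $23,500.00
Next $169,000 at 15% = $25,350.00
Remaining $99,400 at 11.5% = $11,431.00
Fee: $13,120.00 + $52,635.00 + $23,500.00 + $25,350.00 + $11,431.00 = $126,036.00
$126,036.00 is under the $183,100 cap.
Referral share: 27% of $126,036.00 = $34,029.72; lead counsel retains $126,036.00 − $34,029.72 = $92,006.28.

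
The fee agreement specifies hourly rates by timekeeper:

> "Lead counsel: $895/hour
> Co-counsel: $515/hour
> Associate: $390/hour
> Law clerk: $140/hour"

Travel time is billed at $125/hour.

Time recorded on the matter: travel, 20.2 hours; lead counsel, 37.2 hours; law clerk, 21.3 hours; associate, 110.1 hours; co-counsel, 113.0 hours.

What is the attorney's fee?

Lead counsel: 37.2 × $895 = $33,294.00
Co-counsel: 113.0 × $515 = $58,195.00
Associate: 110.1 × $390 = $42,939.00
Law clerk: 21.3 × $140 = $2,982.00
Subtotal: $33,294.00 + $58,195.00 + $42,939.00 + $2,982.00 = $137,410.00
Travel: 20.2 × $125 = $2,525.00
Total: $137,410.00 + $2,525.00 = $139,935.00

$139,935.00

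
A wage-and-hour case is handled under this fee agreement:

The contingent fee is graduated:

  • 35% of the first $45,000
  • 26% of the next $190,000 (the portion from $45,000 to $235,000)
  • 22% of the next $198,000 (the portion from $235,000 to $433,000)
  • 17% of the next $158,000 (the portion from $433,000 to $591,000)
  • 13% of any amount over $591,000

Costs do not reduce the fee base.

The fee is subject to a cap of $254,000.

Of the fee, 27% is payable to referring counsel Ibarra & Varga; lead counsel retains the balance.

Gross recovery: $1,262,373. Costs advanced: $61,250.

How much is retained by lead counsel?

$162,679.40

Fee base is the gross recovery, $1,262,373; costs are reimbursed separately.
First $45,000 at 35% = $15,750.00
Next $190,000 at 26% = $49,400.00
Next $198,000 at 22% = $43,560.00
Next $158,000 at 17% = $26,860.00
Remaining $671,373 at 13% = $87,278.49
Fee: $15,750.00 + $49,400.00 + $43,560.00 + $26,860.00 + $87,278.49 = $222,848.49
$222,848.49 is under the $254,000 cap.
Referral share: 27% of $222,848.49 = $60,169.09; lead counsel retains $222,848.49 − $60,169.09 = $162,679.40.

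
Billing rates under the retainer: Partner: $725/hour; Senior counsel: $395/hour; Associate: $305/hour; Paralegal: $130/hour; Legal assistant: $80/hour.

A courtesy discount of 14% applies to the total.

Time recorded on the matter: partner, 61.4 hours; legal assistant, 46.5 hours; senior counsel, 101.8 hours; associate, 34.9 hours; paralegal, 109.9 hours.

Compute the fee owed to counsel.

$97,504.65

Partner: 61.4 × $725 = $44,515.00
Senior counsel: 101.8 × $395 = $40,211.00
Associate: 34.9 × $305 = $10,644.50
Paralegal: 109.9 × $130 = $14,287.00
Legal assistant: 46.5 × $80 = $3,720.00
Subtotal: $113,377.50
Less 14% discount: −$15,872.85
Total: $113,377.50 − $15,872.85 = $97,504.65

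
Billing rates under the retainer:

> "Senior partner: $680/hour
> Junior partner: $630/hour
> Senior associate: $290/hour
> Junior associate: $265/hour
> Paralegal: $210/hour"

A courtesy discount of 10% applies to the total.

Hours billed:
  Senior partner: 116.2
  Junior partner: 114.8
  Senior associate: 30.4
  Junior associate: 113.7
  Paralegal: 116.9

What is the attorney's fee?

$193,351.95

Senior partner: 116.2 × $680 = $79,016.00
Junior partner: 114.8 × $630 = $72,324.00
Senior associate: 30.4 × $290 = $8,816.00
Junior associate: 113.7 × $265 = $30,130.50
Paralegal: 116.9 × $210 = $24,549.00
Subtotal: $214,835.50
Less 10% discount: −$21,483.55
Total: $214,835.50 − $21,483.55 = $193,351.95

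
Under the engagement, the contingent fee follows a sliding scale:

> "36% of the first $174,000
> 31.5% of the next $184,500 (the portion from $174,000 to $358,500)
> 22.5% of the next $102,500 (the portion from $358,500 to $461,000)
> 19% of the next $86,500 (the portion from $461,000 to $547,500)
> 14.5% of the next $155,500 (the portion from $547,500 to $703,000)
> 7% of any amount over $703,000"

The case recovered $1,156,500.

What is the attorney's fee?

$214,547.50

First $174,000 at 36% = $62,640.00
Next $184,500 at 31.5% = $58,117.50
Next $102,500 at 22.5% = $23,062.50
Next $86,500 at 19% = $16,435.00
Next $155,500 at 14.5% = $22,547.50
Remaining $453,500 at 7% = $31,745.00
Fee: $62,640.00 + $58,117.50 + $23,062.50 + $16,435.00 + $22,547.50 + $31,745.00 = $214,547.50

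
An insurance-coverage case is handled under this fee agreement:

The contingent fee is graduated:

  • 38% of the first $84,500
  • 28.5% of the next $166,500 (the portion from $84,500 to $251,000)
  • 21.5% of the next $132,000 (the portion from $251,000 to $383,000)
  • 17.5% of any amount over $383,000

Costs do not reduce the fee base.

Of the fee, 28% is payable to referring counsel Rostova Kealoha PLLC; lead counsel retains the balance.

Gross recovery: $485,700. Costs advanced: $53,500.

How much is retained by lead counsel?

$90,658.80

Fee base is the gross recovery, $485,700; costs are reimbursed separately.
First $84,500 at 38% = $32,110.00
Next $166,500 at 28.5% = $47,452.50
Next $132,000 at 21.5% = $28,380.00
Remaining $102,700 at 17.5% = $17,972.50
Fee: $32,110.00 + $47,452.50 + $28,380.00 + $17,972.50 = $125,915.00
Referral share: 28% of $125,915.00 = $35,256.20; lead counsel retains $125,915.00 − $35,256.20 = $90,658.80.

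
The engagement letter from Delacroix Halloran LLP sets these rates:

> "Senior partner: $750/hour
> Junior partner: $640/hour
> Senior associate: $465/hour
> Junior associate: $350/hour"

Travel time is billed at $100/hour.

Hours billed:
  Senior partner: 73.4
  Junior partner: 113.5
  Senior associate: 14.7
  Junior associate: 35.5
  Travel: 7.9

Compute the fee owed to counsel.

$147,740.50

Senior partner: 73.4 × $750 = $55,050.00
Junior partner: 113.5 × $640 = $72,640.00
Senior associate: 14.7 × $465 = $6,835.50
Junior associate: 35.5 × $350 = $12,425.00
Subtotal: $55,050.00 + $72,640.00 + $6,835.50 + $12,425.00 = $146,950.50
Travel: 7.9 × $100 = $790.00
Total: $146,950.50 + $790.00 = $147,740.50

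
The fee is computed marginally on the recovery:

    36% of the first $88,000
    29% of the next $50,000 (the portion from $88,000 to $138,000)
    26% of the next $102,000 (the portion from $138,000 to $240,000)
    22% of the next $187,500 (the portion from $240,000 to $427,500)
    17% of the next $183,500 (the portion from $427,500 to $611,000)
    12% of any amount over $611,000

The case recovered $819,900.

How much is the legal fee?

$170,213.00

First $88,000 at 36% = $31,680.00
Next $50,000 at 29% = $14,500.00
Next $102,000 at 26% = $26,520.00
Next $187,500 at 22% = $41,250.00
Next $183,500 at 17% = $31,195.00
Remaining $208,900 at 12% = $25,068.00
Fee: $31,680.00 + $14,500.00 + $26,520.00 + $41,250.00 + $31,195.00 + $25,068.00 = $170,213.00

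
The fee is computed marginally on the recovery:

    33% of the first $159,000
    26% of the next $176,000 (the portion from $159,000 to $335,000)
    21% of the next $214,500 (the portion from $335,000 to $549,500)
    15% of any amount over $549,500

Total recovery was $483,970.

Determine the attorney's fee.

$129,513.70

First $159,000 at 33% = $52,470.00
Next $176,000 at 26% = $45,760.00
Remaining $148,970 at 21% = $31,283.70
Fee: $52,470.00 + $45,760.00 + $31,283.70 = $129,513.70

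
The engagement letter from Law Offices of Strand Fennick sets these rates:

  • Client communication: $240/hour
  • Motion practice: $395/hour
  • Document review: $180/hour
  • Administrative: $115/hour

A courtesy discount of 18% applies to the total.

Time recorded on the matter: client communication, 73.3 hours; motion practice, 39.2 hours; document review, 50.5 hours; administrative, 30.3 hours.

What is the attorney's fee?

$37,433.41

Client communication: 73.3 × $240 = $17,592.00
Motion practice: 39.2 × $395 = $15,484.00
Document review: 50.5 × $180 = $9,090.00
Administrative: 30.3 × $115 = $3,484.50
Subtotal: $45,650.50
Less 18% discount: −$8,217.09
Total: $45,650.50 − $8,217.09 = $37,433.41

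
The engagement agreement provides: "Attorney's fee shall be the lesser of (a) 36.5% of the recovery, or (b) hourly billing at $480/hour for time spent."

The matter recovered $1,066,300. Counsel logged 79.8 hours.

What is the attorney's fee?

(a) 36.5% of $1,066,300 = $389,199.50
(b) 79.8 × $480 = $38,304.00
The lesser is (b): $38,304.00.

$38,304.00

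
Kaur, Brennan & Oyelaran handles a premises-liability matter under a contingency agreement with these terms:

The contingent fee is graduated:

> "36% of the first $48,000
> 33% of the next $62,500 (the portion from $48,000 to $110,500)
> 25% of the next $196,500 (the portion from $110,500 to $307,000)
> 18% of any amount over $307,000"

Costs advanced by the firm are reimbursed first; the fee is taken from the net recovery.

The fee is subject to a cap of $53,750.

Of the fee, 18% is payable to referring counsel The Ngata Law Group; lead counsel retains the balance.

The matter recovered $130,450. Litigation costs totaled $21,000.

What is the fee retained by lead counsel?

$30,797.97

Fee base (net of costs): $130,450 − $21,000 = $109,450
First $48,000 at 36% = $17,280.00
Remaining $61,450 at 33% = $20,278.50
Fee: $17,280.00 + $20,278.50 = $37,558.50
$37,558.50 is under the $53,750 cap.
Referral share: 18% of $37,558.50 = $6,760.53; lead counsel retains $37,558.50 − $6,760.53 = $30,797.97.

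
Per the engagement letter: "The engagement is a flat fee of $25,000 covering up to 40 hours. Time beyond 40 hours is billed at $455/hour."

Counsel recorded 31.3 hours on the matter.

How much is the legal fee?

31.3 hours is within the 40-hour scope; only the flat fee applies.

$25,000.00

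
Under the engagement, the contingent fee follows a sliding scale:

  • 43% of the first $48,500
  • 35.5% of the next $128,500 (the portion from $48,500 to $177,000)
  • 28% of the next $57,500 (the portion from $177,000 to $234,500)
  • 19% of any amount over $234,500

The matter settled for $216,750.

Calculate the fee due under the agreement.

First $48,500 at 43% = $20,855.00
Next $128,500 at 35.5% = $45,617.50
Remaining $39,750 at 28% = $11,130.00
Fee: $20,855.00 + $45,617.50 + $11,130.00 = $77,602.50

$77,602.50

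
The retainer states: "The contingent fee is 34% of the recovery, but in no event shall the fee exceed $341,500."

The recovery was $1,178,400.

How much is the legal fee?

$341,500.00

34% of $1,178,400 = $400,656.00
That exceeds the $341,500 cap, so the fee is capped at $341,500.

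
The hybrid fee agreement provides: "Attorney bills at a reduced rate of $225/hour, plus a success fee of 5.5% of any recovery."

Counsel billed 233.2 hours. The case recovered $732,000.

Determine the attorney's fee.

$92,730.00

Hourly: 233.2 × $225 = $52,470.00
Success fee: 5.5% of $732,000 = $40,260.00
Total: $52,470.00 + $40,260.00 = $92,730.00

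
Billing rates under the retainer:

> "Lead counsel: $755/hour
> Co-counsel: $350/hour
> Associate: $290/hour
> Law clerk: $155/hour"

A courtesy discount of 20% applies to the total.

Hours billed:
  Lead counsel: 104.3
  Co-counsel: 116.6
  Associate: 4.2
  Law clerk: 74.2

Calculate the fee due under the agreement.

Lead counsel: 104.3 × $755 = $78,746.50
Co-counsel: 116.6 × $350 = $40,810.00
Associate: 4.2 × $290 = $1,218.00
Law clerk: 74.2 × $155 = $11,501.00
Subtotal: $132,275.50
Less 20% discount: −$26,455.10
Total: $132,275.50 − $26,455.10 = $105,820.40

$105,820.40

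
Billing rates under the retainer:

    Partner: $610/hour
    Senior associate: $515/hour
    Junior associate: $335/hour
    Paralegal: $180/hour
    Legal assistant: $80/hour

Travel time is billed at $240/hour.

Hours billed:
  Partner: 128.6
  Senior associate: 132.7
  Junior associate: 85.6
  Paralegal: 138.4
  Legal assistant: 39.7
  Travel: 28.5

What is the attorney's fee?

Partner: 128.6 × $610 = $78,446.00
Senior associate: 132.7 × $515 = $68,340.50
Junior associate: 85.6 × $335 = $28,676.00
Paralegal: 138.4 × $180 = $24,912.00
Legal assistant: 39.7 × $80 = $3,176.00
Subtotal: $78,446.00 + $68,340.50 + $28,676.00 + $24,912.00 + $3,176.00 = $203,550.50
Travel: 28.5 × $240 = $6,840.00
Total: $203,550.50 + $6,840.00 = $210,390.50

$210,390.50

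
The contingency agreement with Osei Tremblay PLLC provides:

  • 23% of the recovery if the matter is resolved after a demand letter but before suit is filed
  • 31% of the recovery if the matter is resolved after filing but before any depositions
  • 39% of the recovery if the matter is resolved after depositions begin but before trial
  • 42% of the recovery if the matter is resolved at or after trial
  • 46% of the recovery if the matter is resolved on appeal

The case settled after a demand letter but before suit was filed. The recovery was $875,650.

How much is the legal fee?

The matter settled after a demand letter but before suit was filed, so the 23% rate applies.
$875,650 × 23% = $201,399.50

$201,399.50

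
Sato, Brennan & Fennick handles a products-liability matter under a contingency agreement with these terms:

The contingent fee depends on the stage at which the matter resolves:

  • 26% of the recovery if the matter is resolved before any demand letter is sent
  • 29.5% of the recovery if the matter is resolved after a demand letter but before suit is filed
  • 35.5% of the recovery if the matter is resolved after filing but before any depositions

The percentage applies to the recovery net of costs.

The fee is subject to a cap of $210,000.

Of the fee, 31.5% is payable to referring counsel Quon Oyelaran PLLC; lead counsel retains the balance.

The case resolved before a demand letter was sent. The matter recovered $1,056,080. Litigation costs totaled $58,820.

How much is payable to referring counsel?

Fee base (net of costs): $1,056,080 − $58,820 = $997,260
The matter resolved before a demand letter was sent, so the 26% rate applies.
$997,260 × 26% = $259,287.60
$259,287.60 exceeds the $210,000 cap, so the fee is capped at $210,000.00.
Referral share: 31.5% of $210,000.00 = $66,150.00; lead counsel retains $210,000.00 − $66,150.00 = $143,850.00.

$66,150.00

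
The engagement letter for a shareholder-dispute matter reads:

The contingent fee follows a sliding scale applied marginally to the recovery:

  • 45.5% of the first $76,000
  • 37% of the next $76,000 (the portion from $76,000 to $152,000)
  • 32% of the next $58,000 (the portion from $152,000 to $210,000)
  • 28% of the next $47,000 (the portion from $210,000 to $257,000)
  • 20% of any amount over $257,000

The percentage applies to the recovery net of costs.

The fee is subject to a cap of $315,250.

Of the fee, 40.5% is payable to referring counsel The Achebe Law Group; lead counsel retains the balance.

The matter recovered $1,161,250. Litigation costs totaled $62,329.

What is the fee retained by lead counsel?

Fee base (net of costs): $1,161,250 − $62,329 = $1,098,921
First $76,000 at 45.5% = $34,580.00
Next $76,000 at 37% = $28,120.00
Next $58,000 at 32% = $18,560.00
Next $47,000 at 28% = $13,160.00
Remaining $841,921 at 20% = $168,384.20
Fee: $34,580.00 + $28,120.00 + $18,560.00 + $13,160.00 + $168,384.20 = $262,804.20
$262,804.20 is under the $315,250 cap.
Referral share: 40.5% of $262,804.20 = $106,435.70; lead counsel retains $262,804.20 − $106,435.70 = $156,368.50.

$156,368.50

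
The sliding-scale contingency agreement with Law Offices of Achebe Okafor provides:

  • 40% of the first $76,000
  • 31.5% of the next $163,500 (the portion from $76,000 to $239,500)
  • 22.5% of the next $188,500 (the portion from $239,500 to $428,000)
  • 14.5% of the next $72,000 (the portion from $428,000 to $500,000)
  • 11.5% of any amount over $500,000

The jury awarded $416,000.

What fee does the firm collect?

First $76,000 at 40% = $30,400.00
Next $163,500 at 31.5% = $51,502.50
Remaining $176,500 at 22.5% = $39,712.50
Fee: $30,400.00 + $51,502.50 + $39,712.50 = $121,615.00

$121,615.00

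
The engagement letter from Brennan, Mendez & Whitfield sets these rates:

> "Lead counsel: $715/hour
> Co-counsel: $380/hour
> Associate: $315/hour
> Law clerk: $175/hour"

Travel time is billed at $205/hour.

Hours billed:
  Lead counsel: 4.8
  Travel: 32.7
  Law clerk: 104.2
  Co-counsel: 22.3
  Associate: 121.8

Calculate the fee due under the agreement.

$75,211.50

Lead counsel: 4.8 × $715 = $3,432.00
Co-counsel: 22.3 × $380 = $8,474.00
Associate: 121.8 × $315 = $38,367.00
Law clerk: 104.2 × $175 = $18,235.00
Subtotal: $3,432.00 + $8,474.00 + $38,367.00 + $18,235.00 = $68,508.00
Travel: 32.7 × $205 = $6,703.50
Total: $68,508.00 + $6,703.50 = $75,211.50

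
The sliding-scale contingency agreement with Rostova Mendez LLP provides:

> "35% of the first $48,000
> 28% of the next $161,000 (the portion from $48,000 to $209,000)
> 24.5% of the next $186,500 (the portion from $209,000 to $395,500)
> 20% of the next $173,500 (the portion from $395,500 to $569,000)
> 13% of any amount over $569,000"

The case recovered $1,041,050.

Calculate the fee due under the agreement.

First $48,000 at 35% = $16,800.00
Next $161,000 at 28% = $45,080.00
Next $186,500 at 24.5% = $45,692.50
Next $173,500 at 20% = $34,700.00
Remaining $472,050 at 13% = $61,366.50
Fee: $16,800.00 + $45,080.00 + $45,692.50 + $34,700.00 + $61,366.50 = $203,639.00

$203,639.00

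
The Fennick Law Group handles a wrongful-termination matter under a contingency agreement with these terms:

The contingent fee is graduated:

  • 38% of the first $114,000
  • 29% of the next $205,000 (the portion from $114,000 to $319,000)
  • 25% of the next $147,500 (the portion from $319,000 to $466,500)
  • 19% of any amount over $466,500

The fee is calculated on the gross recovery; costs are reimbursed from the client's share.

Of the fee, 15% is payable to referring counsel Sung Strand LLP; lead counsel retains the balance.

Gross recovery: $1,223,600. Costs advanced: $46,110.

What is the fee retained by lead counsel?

$240,969.90

Fee base is the gross recovery, $1,223,600; costs are reimbursed separately.
First $114,000 at 38% = $43,320.00
Next $205,000 at 29% = $59,450.00
Next $147,500 at 25% = $36,875.00
Remaining $757,100 at 19% = $143,849.00
Fee: $43,320.00 + $59,450.00 + $36,875.00 + $143,849.00 = $283,494.00
Referral share: 15% of $283,494.00 = $42,524.10; lead counsel retains $283,494.00 − $42,524.10 = $240,969.90.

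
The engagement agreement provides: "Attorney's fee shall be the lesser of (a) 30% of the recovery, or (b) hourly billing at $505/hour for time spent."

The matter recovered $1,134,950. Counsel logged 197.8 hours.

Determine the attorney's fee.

$99,889.00

(a) 30% of $1,134,950 = $340,485.00
(b) 197.8 × $505 = $99,889.00
The lesser is (b): $99,889.00.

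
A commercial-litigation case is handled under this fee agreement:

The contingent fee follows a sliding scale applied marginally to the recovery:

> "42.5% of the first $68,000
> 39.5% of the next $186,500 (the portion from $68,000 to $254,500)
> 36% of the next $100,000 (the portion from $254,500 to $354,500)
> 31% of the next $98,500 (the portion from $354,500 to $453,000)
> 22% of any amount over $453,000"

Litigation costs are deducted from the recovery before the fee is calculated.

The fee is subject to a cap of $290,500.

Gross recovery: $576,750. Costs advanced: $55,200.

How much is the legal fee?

$184,183.50

Fee base (net of costs): $576,750 − $55,200 = $521,550
First $68,000 at 42.5% = $28,900.00
Next $186,500 at 39.5% = $73,667.50
Next $100,000 at 36% = $36,000.00
Next $98,500 at 31% = $30,535.00
Remaining $68,550 at 22% = $15,081.00
Fee: $28,900.00 + $73,667.50 + $36,000.00 + $30,535.00 + $15,081.00 = $184,183.50
$184,183.50 is under the $290,500 cap.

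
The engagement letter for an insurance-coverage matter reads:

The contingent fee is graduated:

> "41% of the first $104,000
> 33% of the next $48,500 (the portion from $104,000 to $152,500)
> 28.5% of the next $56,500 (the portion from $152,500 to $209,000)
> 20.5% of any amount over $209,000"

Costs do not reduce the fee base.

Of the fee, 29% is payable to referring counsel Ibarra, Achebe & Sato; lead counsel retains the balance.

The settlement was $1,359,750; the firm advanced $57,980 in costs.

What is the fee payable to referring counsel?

$90,088.86

Fee base is the gross recovery, $1,359,750; costs are reimbursed separately.
First $104,000 at 41% = $42,640.00
Next $48,500 at 33% = $16,005.00
Next $56,500 at 28.5% = $16,102.50
Remaining $1,150,750 at 20.5% = $235,903.75
Fee: $42,640.00 + $16,005.00 + $16,102.50 + $235,903.75 = $310,651.25
Referral share: 29% of $310,651.25 = $90,088.86; lead counsel retains $310,651.25 − $90,088.86 = $220,562.39.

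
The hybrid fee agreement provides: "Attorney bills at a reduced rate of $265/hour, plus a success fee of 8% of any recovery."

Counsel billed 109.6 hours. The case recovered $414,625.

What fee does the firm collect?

Hourly: 109.6 × $265 = $29,044.00
Success fee: 8% of $414,625 = $33,170.00
Total: $29,044.00 + $33,170.00 = $62,214.00

$62,214.00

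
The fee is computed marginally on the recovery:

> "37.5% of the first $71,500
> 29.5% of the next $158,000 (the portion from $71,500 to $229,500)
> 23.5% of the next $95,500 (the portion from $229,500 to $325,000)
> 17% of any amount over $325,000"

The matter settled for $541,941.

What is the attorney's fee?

First $71,500 at 37.5% = $26,812.50
Next $158,000 at 29.5% = $46,610.00
Next $95,500 at 23.5% = $22,442.50
Remaining $216,941 at 17% = $36,879.97
Fee: $26,812.50 + $46,610.00 + $22,442.50 + $36,879.97 = $132,744.97

$132,744.97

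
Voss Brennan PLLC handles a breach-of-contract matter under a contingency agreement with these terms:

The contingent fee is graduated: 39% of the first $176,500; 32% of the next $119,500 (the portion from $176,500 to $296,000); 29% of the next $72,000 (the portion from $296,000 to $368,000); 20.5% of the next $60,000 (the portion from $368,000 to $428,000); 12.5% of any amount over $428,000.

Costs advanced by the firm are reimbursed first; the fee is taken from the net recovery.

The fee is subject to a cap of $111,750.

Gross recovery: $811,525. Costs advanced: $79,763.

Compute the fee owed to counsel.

$111,750.00

Fee base (net of costs): $811,525 − $79,763 = $731,762
First $176,500 at 39% = $68,835.00
Next $119,500 at 32% = $38,240.00
Next $72,000 at 29% = $20,880.00
Next $60,000 at 20.5% = $12,300.00
Remaining $303,762 at 12.5% = $37,970.25
Fee: $68,835.00 + $38,240.00 + $20,880.00 + $12,300.00 + $37,970.25 = $178,225.25
$178,225.25 exceeds the $111,750 cap, so the fee is capped at $111,750.00.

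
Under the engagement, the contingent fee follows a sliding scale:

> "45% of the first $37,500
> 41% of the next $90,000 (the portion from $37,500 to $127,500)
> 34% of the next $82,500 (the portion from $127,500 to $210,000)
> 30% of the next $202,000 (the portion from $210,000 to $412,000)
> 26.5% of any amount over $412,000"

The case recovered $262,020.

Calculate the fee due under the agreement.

$97,431.00

First $37,500 at 45% = $16,875.00
Next $90,000 at 41% = $36,900.00
Next $82,500 at 34% = $28,050.00
Remaining $52,020 at 30% = $15,606.00
Fee: $16,875.00 + $36,900.00 + $28,050.00 + $15,606.00 = $97,431.00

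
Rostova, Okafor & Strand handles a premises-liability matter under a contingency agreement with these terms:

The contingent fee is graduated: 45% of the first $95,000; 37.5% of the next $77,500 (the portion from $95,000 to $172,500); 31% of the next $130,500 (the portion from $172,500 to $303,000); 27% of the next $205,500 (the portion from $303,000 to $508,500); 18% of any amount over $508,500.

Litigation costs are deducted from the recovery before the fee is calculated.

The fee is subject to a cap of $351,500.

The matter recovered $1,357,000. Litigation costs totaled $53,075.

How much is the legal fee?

$310,929.00

Fee base (net of costs): $1,357,000 − $53,075 = $1,303,925
First $95,000 at 45% = $42,750.00
Next $77,500 at 37.5% = $29,062.50
Next $130,500 at 31% = $40,455.00
Next $205,500 at 27% = $55,485.00
Remaining $795,425 at 18% = $143,176.50
Fee: $42,750.00 + $29,062.50 + $40,455.00 + $55,485.00 + $143,176.50 = $310,929.00
$310,929.00 is under the $351,500 cap.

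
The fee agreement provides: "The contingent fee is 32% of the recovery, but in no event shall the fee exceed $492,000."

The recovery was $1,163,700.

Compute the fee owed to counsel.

$372,384.00

32% of $1,163,700 = $372,384.00
That is under the $492,000 cap.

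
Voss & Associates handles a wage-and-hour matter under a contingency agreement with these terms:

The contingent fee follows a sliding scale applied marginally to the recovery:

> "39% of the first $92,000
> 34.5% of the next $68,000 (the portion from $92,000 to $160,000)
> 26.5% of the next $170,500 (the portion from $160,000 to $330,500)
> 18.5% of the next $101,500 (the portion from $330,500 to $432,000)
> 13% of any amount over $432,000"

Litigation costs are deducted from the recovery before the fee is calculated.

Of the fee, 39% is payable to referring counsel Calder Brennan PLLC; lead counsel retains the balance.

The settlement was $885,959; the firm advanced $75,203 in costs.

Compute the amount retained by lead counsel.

$105,248.35

Fee base (net of costs): $885,959 − $75,203 = $810,756
First $92,000 at 39% = $35,880.00
Next $68,000 at 34.5% = $23,460.00
Next $170,500 at 26.5% = $45,182.50
Next $101,500 at 18.5% = $18,777.50
Remaining $378,756 at 13% = $49,238.28
Fee: $35,880.00 + $23,460.00 + $45,182.50 + $18,777.50 + $49,238.28 = $172,538.28
Referral share: 39% of $172,538.28 = $67,289.93; lead counsel retains $172,538.28 − $67,289.93 = $105,248.35.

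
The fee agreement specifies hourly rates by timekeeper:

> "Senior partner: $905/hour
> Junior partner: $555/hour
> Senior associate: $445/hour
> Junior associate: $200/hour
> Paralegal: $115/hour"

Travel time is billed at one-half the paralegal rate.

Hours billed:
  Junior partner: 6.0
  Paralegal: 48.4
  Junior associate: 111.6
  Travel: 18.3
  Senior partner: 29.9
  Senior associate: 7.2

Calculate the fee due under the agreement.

$62,531.75

Senior partner: 29.9 × $905 = $27,059.50
Junior partner: 6.0 × $555 = $3,330.00
Senior associate: 7.2 × $445 = $3,204.00
Junior associate: 111.6 × $200 = $22,320.00
Paralegal: 48.4 × $115 = $5,566.00
Subtotal: $27,059.50 + $3,330.00 + $3,204.00 + $22,320.00 + $5,566.00 = $61,479.50
Travel: 18.3 × ($115 ÷ 2) = 18.3 × $57.50 = $1,052.25
Total: $61,479.50 + $1,052.25 = $62,531.75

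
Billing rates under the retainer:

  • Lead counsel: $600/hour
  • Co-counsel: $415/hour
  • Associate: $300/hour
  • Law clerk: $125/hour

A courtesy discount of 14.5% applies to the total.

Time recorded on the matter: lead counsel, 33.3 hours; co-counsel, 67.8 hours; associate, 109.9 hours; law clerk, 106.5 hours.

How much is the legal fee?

Lead counsel: 33.3 × $600 = $19,980.00
Co-counsel: 67.8 × $415 = $28,137.00
Associate: 109.9 × $300 = $32,970.00
Law clerk: 106.5 × $125 = $13,312.50
Subtotal: $94,399.50
Less 14.5% discount: −$13,687.93
Total: $94,399.50 − $13,687.93 = $80,711.57

$80,711.57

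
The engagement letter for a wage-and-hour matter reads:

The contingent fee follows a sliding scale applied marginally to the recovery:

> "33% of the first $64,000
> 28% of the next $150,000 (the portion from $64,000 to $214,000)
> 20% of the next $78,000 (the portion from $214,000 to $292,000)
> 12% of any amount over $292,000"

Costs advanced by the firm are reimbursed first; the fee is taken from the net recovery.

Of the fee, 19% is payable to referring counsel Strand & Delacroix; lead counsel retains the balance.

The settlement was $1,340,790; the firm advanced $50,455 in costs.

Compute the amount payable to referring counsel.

$37,718.84

Fee base (net of costs): $1,340,790 − $50,455 = $1,290,335
First $64,000 at 33% = $21,120.00
Next $150,000 at 28% = $42,000.00
Next $78,000 at 20% = $15,600.00
Remaining $998,335 at 12% = $119,800.20
Fee: $21,120.00 + $42,000.00 + $15,600.00 + $119,800.20 = $198,520.20
Referral share: 19% of $198,520.20 = $37,718.84; lead counsel retains $198,520.20 − $37,718.84 = $160,801.36.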